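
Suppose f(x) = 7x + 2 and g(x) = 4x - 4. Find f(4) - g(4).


f(4) = 30
g(4) = 12
Difference = 18

18


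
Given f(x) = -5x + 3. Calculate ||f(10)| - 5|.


f(10) = -47
|-47| = 47
|47 - 5| = 42

42


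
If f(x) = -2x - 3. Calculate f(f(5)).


f(5) = -13
f(-13) = 23

23


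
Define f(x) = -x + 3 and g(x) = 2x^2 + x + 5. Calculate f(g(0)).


-2


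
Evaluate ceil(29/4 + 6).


29/4 = 7.25
7.25 + 6 = 13.25
ceil(13.25) = 14

14


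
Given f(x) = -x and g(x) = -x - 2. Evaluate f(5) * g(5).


35


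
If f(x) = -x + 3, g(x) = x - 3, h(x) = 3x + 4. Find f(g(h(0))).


h(0) = 4
g(4) = 1
f(1) = 2

2


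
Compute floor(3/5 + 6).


3/5 = 0.6
0.6 + 6 = 6.6
floor(6.6) = 6

6


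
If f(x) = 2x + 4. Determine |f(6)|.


f(6) = 16
|16| = 16

16


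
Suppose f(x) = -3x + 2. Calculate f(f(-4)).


f(-4) = 14
f(14) = -40

-40


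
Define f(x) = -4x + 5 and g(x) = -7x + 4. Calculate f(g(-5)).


g(-5) = 39
f(39) = -151

-151


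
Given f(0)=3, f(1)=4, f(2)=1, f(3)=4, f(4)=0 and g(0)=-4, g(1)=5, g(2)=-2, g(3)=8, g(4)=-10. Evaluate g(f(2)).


f(2) = 1
g(1) = 5

5


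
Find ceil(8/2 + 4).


8/2 = 4
4 + 4 = 8
ceil(8) = 8

8


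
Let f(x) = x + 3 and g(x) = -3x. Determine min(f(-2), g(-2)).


1


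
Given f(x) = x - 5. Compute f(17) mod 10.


f(17) = 12
12 mod 10 = 2

2


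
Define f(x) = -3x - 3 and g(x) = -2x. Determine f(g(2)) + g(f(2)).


27


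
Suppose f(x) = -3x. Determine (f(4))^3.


f(4) = -12
(-12)^3 = -1728

-1728


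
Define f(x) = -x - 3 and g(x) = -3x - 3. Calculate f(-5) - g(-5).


-10


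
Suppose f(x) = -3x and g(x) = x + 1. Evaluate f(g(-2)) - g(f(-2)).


f(g(-2)) = 3
g(f(-2)) = 7
Difference = -4

-4


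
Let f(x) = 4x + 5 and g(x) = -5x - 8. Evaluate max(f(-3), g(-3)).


f(-3) = -7
g(-3) = 7
max = 7

7


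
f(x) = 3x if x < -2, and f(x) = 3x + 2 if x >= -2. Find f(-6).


-18


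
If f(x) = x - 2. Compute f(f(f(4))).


f(4) = 2
f(2) = 0
f(0) = -2

-2


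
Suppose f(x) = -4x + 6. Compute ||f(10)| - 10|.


f(10) = -34
|-34| = 34
|34 - 10| = 24

24


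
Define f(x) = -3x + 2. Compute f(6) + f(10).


f(6) = -16
f(10) = -28
Sum = -44

-44


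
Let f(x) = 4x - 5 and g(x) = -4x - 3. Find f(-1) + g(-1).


-8


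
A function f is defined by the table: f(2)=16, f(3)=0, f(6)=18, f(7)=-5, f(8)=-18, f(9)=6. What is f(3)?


Reading from the table at x = 3

0


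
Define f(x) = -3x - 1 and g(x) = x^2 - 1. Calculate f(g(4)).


-46


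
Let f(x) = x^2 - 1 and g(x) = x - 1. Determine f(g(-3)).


g(-3) = -4
f(-4) = 1*(-4)^2 - 1 = 15

15


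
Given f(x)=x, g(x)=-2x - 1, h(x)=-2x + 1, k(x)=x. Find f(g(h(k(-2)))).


k(-2) = -2
h(-2) = 5
g(5) = -11
f(-11) = -11

-11


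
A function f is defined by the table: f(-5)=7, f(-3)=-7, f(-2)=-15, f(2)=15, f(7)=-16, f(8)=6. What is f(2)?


Reading from the table at x = 2

15


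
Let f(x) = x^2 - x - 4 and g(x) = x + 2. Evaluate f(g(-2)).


g(-2) = 0
f(0) = 1*(0)^2 - 1*(0) - 4 = -4

-4


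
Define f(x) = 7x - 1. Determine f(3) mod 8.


f(3) = 20
20 mod 8 = 4

4


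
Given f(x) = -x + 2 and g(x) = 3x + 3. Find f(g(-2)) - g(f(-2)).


f(g(-2)) = 5
g(f(-2)) = 15
Difference = -10

-10


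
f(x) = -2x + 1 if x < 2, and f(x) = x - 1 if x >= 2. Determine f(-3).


-3 satisfies x < 2
f(-3) = 7

7


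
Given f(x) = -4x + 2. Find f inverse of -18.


Solve -4x + 2 = -18
x = (-18 - 2) / (-4) = 5

5


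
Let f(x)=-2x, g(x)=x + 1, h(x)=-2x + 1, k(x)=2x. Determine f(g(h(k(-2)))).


k(-2) = -4
h(-4) = 9
g(9) = 10
f(10) = -20

-20


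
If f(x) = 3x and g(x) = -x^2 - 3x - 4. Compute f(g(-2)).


g(-2) = -2
f(-2) = -6

-6


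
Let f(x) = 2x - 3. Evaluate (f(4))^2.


f(4) = 5
(5)^2 = 25

25


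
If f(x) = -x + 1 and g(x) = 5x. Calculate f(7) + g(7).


29


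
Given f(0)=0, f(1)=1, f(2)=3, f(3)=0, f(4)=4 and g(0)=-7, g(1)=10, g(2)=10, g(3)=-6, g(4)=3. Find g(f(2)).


f(2) = 3
g(3) = -6

-6


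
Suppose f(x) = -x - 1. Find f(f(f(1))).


f(1) = -2
f(-2) = 1
f(1) = -2

-2


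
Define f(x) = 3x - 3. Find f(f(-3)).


f(-3) = -12
f(-12) = -39

-39


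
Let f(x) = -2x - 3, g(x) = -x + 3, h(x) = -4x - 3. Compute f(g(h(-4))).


h(-4) = 13
g(13) = -10
f(-10) = 17

17


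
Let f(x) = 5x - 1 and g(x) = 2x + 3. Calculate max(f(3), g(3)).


14


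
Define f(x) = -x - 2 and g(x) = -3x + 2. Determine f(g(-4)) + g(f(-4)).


f(g(-4)) = -16
g(f(-4)) = -4
Sum = -20

-20


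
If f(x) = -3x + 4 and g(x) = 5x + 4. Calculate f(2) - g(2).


f(2) = -2
g(2) = 14
Difference = -16

-16


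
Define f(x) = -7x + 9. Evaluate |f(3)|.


f(3) = -12
|-12| = 12

12


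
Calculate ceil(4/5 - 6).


4/5 = 0.8
0.8 - 6 = -5.2
ceil(-5.2) = -5

-5


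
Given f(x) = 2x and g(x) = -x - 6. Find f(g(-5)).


g(-5) = -1
f(-1) = -2

-2


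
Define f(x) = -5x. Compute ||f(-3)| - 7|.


f(-3) = 15
|15| = 15
|15 - 7| = 8

8


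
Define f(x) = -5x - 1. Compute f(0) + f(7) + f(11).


f(0) = -1
f(7) = -36
f(11) = -56
Sum = -93

-93


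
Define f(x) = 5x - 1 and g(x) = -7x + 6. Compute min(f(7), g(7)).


f(7) = 34
g(7) = -43
min = -43

-43


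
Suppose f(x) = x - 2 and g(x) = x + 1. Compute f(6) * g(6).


f(6) = 4
g(6) = 7
Product = 28

28


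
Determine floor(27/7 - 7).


27/7 = 3.8571
3.8571 - 7 = -3.1429
floor(-3.1429) = -4

-4


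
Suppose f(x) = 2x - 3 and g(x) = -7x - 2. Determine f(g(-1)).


g(-1) = 5
f(5) = 7

7


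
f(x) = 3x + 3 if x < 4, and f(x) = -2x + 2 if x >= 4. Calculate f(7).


7 satisfies x >= 4
f(7) = -12

-12


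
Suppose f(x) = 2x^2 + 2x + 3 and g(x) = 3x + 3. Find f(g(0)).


27


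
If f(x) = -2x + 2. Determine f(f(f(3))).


f(3) = -4
f(-4) = 10
f(10) = -18

-18


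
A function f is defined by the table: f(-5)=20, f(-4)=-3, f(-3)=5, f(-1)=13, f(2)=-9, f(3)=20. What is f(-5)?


Reading from the table at x = -5

20


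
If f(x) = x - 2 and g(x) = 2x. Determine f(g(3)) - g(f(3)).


2


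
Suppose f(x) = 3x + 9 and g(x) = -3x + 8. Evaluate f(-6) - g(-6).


f(-6) = -9
g(-6) = 26
Difference = -35

-35


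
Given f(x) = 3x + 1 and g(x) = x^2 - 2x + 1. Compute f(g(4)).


28


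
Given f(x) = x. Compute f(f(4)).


f(4) = 4
f(4) = 4

4


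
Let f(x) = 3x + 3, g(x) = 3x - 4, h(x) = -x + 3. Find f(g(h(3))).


h(3) = 0
g(0) = -4
f(-4) = -9

-9


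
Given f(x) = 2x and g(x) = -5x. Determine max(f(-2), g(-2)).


f(-2) = -4
g(-2) = 10
max = 10

10


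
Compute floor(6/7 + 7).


6/7 = 0.8571
0.8571 + 7 = 7.8571
floor(7.8571) = 7

7


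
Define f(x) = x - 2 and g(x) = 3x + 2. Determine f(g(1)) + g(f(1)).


f(g(1)) = 3
g(f(1)) = -1
Sum = 2

2


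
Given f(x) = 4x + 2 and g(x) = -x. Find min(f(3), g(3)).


f(3) = 14
g(3) = -3
min = -3

-3


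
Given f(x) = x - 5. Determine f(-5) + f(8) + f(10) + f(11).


f(-5) = -10
f(8) = 3
f(10) = 5
f(11) = 6
Sum = 4

4


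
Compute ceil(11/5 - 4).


11/5 = 2.2
2.2 - 4 = -1.8
ceil(-1.8) = -1

-1


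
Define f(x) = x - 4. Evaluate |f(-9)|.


f(-9) = -13
|-13| = 13

13


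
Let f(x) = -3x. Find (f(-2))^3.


f(-2) = 6
(6)^3 = 216

216


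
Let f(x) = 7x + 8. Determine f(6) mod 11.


f(6) = 50
50 mod 11 = 6

6


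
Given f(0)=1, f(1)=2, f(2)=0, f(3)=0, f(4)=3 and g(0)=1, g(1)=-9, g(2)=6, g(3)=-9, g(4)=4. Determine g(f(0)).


f(0) = 1
g(1) = -9

-9


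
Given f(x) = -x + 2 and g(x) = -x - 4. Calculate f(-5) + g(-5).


f(-5) = 7
g(-5) = 1
Sum = 8

8


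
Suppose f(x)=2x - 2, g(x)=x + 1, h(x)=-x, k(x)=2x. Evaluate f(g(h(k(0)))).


0


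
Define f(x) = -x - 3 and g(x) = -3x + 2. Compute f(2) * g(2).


f(2) = -5
g(2) = -4
Product = 20

20


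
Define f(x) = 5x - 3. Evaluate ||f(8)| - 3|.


34


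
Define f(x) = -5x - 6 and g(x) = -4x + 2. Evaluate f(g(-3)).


-76


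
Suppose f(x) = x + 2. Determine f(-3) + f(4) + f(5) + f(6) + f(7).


f(-3) = -1
f(4) = 6
f(5) = 7
f(6) = 8
f(7) = 9
Sum = 29

29


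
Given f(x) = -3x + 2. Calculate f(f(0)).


f(0) = 2
f(2) = -4

-4


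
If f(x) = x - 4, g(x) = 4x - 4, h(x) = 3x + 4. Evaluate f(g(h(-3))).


-28


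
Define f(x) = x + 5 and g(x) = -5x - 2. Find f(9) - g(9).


f(9) = 14
g(9) = -47
Difference = 61

61


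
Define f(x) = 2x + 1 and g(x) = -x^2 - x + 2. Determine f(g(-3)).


g(-3) = -4
f(-4) = -7

-7


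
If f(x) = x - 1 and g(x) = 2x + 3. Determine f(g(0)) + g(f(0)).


f(g(0)) = 2
g(f(0)) = 1
Sum = 3

3


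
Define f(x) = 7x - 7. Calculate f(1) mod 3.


f(1) = 0
0 mod 3 = 0

0


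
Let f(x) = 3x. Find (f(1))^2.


9


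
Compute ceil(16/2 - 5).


16/2 = 8
8 - 5 = 3
ceil(3) = 3

3


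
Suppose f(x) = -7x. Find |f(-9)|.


f(-9) = 63
|63| = 63

63


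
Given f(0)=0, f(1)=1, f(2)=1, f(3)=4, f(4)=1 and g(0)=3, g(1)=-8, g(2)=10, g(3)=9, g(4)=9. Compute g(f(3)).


f(3) = 4
g(4) = 9

9


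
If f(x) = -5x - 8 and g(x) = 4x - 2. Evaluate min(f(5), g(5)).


f(5) = -33
g(5) = 18
min = -33

-33


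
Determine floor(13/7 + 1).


2


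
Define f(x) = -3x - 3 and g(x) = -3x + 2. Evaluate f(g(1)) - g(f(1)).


f(g(1)) = 0
g(f(1)) = 20
Difference = -20

-20


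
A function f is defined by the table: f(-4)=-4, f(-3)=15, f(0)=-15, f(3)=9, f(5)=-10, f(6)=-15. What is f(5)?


Reading from the table at x = 5

-10


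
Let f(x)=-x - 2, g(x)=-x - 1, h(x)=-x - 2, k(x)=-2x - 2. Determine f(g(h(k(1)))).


k(1) = -4
h(-4) = 2
g(2) = -3
f(-3) = 1

1


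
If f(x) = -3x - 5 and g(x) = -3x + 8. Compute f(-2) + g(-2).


f(-2) = 1
g(-2) = 14
Sum = 15

15


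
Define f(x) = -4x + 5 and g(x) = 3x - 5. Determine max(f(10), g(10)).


f(10) = -35
g(10) = 25
max = 25

25


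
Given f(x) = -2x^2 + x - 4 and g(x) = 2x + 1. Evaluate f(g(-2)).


g(-2) = -3
f(-3) = (-2)*(-3)^2 + 1*(-3) - 4 = -25

-25


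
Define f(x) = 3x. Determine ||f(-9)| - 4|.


23


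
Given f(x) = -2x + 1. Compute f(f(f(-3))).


f(-3) = 7
f(7) = -13
f(-13) = 27

27


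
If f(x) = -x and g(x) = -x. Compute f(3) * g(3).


f(3) = -3
g(3) = -3
Product = 9

9


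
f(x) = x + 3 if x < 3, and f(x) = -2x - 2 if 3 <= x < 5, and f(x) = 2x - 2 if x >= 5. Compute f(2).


2 satisfies x < 3
f(2) = 5

5


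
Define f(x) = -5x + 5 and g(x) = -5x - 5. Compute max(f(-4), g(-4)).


f(-4) = 25
g(-4) = 15
max = 25

25


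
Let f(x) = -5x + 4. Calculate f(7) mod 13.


f(7) = -31
-31 mod 13 = 8

8


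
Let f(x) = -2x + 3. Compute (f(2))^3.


f(2) = -1
(-1)^3 = -1

-1


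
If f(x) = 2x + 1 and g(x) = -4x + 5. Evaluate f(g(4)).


g(4) = -11
f(-11) = -21

-21


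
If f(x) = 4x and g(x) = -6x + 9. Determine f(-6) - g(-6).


f(-6) = -24
g(-6) = 45
Difference = -69

-69


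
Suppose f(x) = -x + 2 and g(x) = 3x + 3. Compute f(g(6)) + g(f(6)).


f(g(6)) = -19
g(f(6)) = -9
Sum = -28

-28


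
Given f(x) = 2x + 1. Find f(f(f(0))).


7


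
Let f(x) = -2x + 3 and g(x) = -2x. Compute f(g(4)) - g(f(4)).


9


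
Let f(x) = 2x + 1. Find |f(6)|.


f(6) = 13
|13| = 13

13


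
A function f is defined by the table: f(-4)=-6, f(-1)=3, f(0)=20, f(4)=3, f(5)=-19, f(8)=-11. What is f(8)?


Reading from the table at x = 8

-11


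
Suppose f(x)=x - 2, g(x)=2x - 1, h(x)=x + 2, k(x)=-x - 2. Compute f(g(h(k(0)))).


k(0) = -2
h(-2) = 0
g(0) = -1
f(-1) = -3

-3


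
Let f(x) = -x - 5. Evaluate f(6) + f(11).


-27


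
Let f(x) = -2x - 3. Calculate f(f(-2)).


-5


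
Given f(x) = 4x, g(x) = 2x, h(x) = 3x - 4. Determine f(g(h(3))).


40


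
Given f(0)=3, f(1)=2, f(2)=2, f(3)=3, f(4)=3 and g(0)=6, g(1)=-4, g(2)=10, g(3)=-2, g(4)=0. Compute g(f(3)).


f(3) = 3
g(3) = -2

-2


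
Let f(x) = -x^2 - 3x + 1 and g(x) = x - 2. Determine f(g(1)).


g(1) = -1
f(-1) = (-1)*(-1)^2 - 3*(-1) + 1 = 3

3


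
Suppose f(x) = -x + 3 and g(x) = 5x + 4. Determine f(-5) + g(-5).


f(-5) = 8
g(-5) = -21
Sum = -13

-13


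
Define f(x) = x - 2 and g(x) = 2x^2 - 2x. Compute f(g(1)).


g(1) = 0
f(0) = -2

-2


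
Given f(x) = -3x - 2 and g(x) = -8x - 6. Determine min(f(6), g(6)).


f(6) = -20
g(6) = -54
min = -54

-54


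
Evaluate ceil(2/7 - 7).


2/7 = 0.2857
0.2857 - 7 = -6.7143
ceil(-6.7143) = -6

-6


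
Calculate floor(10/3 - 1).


10/3 = 3.3333
3.3333 - 1 = 2.3333
floor(2.3333) = 2

2


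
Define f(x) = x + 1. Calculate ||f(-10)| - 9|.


f(-10) = -9
|-9| = 9
|9 - 9| = 0

0


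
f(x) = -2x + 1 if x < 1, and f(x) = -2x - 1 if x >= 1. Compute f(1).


1 satisfies x >= 1
f(1) = -3

-3


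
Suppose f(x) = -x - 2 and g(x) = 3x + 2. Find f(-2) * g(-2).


f(-2) = 0
g(-2) = -4
Product = 0

0


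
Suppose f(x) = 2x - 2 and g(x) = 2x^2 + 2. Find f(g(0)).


g(0) = 2
f(2) = 2

2


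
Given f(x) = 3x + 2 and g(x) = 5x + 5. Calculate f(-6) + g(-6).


-41


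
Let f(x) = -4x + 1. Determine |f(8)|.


f(8) = -31
|-31| = 31

31


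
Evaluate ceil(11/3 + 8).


11/3 = 3.6667
3.6667 + 8 = 11.6667
ceil(11.6667) = 12

12


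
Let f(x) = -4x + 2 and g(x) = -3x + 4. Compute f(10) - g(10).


-12


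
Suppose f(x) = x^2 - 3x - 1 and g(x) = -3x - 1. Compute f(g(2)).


g(2) = -7
f(-7) = 1*(-7)^2 - 3*(-7) - 1 = 69

69


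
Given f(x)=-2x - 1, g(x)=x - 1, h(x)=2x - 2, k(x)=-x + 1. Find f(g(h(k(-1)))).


k(-1) = 2
h(2) = 2
g(2) = 1
f(1) = -3

-3


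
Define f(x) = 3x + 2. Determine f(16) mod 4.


f(16) = 50
50 mod 4 = 2

2


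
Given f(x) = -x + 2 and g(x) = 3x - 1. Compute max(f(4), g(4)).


f(4) = -2
g(4) = 11
max = 11

11


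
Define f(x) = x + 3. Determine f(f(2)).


f(2) = 5
f(5) = 8

8


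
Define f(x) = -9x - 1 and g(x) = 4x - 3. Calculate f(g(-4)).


g(-4) = -19
f(-19) = 170

170


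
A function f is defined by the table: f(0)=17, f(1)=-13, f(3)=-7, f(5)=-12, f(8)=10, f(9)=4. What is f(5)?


Reading from the table at x = 5

-12


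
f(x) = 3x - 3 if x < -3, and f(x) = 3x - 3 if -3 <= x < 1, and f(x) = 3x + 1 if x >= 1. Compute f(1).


1 satisfies x >= 1
f(1) = 4

4


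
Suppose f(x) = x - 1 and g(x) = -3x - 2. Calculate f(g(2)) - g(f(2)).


f(g(2)) = -9
g(f(2)) = -5
Difference = -4

-4


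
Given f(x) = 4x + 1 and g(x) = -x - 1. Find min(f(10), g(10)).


-11


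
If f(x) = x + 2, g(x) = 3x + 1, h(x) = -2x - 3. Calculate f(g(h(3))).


h(3) = -9
g(-9) = -26
f(-26) = -24

-24


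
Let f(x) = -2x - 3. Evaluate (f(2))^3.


f(2) = -7
(-7)^3 = -343

-343


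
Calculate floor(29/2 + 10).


29/2 = 14.5
14.5 + 10 = 24.5
floor(24.5) = 24

24


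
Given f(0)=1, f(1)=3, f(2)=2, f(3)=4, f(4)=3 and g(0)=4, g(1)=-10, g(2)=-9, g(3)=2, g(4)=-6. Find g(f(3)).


f(3) = 4
g(4) = -6

-6


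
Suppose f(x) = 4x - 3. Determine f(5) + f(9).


f(5) = 17
f(9) = 33
Sum = 50

50


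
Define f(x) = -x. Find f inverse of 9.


Solve -x = 9
x = (9) / (-1) = -9

-9


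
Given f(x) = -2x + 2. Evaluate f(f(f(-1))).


f(-1) = 4
f(4) = -6
f(-6) = 14

14


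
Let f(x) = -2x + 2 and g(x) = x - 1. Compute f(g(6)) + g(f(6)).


f(g(6)) = -8
g(f(6)) = -11
Sum = -19

-19


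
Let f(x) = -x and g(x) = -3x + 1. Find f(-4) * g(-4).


52


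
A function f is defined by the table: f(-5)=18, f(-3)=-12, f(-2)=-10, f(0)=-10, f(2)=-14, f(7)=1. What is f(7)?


Reading from the table at x = 7

1


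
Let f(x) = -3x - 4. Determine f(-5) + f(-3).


16


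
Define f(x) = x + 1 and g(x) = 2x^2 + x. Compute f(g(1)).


g(1) = 3
f(3) = 4

4


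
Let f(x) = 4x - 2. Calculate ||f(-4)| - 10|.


f(-4) = -18
|-18| = 18
|18 - 10| = 8

8


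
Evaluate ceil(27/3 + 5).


27/3 = 9
9 + 5 = 14
ceil(14) = 14

14


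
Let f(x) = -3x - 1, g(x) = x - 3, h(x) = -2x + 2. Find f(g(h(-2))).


-10


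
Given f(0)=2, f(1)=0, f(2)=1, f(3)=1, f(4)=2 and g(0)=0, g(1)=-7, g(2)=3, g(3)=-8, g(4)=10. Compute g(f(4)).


f(4) = 2
g(2) = 3

3


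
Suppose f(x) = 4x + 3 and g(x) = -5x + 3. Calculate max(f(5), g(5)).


f(5) = 23
g(5) = -22
max = 23

23


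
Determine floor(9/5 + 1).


2


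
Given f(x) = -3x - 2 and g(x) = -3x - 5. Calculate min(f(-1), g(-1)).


f(-1) = 1
g(-1) = -2
min = -2

-2


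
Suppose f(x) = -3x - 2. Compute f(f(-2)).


f(-2) = 4
f(4) = -14

-14


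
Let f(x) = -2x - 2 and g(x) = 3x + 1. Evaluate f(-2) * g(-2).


-10


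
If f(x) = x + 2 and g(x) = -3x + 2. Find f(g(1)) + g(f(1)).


f(g(1)) = 1
g(f(1)) = -7
Sum = -6

-6


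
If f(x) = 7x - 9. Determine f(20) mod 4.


3


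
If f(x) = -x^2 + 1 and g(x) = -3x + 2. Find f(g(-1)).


g(-1) = 5
f(5) = (-1)*(5)^2 + 1 = -24

-24


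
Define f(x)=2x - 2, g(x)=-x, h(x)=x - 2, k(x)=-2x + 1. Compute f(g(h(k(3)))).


k(3) = -5
h(-5) = -7
g(-7) = 7
f(7) = 12

12


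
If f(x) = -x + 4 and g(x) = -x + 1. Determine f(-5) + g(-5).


15


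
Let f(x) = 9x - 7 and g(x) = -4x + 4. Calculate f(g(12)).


g(12) = -44
f(-44) = -403

-403


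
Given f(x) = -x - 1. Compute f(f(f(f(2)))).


2


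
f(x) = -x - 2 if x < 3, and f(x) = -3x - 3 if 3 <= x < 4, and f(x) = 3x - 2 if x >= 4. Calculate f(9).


9 satisfies x >= 4
f(9) = 25

25


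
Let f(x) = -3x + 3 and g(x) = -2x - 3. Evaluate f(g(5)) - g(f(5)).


f(g(5)) = 42
g(f(5)) = 21
Difference = 21

21


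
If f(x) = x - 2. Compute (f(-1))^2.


f(-1) = -3
(-3)^2 = 9

9


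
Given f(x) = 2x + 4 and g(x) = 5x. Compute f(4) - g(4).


-8


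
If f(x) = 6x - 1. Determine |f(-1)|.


f(-1) = -7
|-7| = 7

7


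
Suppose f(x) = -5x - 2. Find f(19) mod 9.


2


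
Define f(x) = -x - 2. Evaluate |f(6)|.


8


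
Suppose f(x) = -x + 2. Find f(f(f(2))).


0


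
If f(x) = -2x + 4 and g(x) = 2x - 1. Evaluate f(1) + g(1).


f(1) = 2
g(1) = 1
Sum = 3

3


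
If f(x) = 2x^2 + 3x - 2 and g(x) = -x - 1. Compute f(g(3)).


g(3) = -4
f(-4) = 2*(-4)^2 + 3*(-4) - 2 = 18

18


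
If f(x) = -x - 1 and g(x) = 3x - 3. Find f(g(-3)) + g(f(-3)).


f(g(-3)) = 11
g(f(-3)) = 3
Sum = 14

14


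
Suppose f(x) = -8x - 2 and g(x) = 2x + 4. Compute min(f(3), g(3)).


-26


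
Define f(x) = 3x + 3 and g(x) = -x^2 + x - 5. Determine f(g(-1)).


g(-1) = -7
f(-7) = -18

-18


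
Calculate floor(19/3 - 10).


-4


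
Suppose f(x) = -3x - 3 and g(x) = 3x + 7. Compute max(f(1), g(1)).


f(1) = -6
g(1) = 10
max = 10

10


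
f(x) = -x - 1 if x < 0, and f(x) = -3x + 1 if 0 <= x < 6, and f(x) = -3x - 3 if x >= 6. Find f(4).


4 satisfies 0 <= x < 6
f(4) = -11

-11


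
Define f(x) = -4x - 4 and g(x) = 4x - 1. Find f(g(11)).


-176


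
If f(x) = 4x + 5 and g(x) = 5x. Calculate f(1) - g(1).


f(1) = 9
g(1) = 5
Difference = 4

4


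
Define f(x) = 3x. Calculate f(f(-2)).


f(-2) = -6
f(-6) = -18

-18


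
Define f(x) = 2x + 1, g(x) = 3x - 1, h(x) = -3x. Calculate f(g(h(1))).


h(1) = -3
g(-3) = -10
f(-10) = -19

-19


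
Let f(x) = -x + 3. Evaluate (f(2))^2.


f(2) = 1
(1)^2 = 1

1


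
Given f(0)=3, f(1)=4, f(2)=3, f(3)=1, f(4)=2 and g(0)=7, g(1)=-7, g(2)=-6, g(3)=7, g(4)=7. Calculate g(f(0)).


f(0) = 3
g(3) = 7

7


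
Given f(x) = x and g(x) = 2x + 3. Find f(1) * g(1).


f(1) = 1
g(1) = 5
Product = 5

5


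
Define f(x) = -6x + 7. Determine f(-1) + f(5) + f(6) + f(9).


f(-1) = 13
f(5) = -23
f(6) = -29
f(9) = -47
Sum = -86

-86


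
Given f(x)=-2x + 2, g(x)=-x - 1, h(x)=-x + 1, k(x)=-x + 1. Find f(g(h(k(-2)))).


k(-2) = 3
h(3) = -2
g(-2) = 1
f(1) = 0

0


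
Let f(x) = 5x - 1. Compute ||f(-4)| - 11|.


10


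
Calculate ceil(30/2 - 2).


13


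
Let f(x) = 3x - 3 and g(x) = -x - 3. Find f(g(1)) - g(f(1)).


f(g(1)) = -15
g(f(1)) = -3
Difference = -12

-12


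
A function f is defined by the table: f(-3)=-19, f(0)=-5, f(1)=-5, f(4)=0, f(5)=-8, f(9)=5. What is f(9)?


Reading from the table at x = 9

5


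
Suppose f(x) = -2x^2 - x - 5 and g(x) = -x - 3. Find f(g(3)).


g(3) = -6
f(-6) = (-2)*(-6)^2 - 1*(-6) - 5 = -71

-71


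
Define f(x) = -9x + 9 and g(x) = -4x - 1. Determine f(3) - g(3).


f(3) = -18
g(3) = -13
Difference = -5

-5


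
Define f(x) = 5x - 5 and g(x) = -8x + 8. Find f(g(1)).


g(1) = 0
f(0) = -5

-5


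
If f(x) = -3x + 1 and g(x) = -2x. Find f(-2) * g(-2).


f(-2) = 7
g(-2) = 4
Product = 28

28


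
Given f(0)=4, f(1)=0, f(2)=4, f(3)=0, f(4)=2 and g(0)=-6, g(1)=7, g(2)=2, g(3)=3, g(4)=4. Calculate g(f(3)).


-6


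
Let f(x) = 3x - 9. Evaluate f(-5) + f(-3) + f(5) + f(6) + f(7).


f(-5) = -24
f(-3) = -18
f(5) = 6
f(6) = 9
f(7) = 12
Sum = -15

-15


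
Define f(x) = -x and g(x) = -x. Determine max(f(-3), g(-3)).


f(-3) = 3
g(-3) = 3
max = 3

3


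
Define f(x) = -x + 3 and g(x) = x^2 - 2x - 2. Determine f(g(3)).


g(3) = 1
f(1) = 2

2


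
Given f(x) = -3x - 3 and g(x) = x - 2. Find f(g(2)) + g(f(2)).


f(g(2)) = -3
g(f(2)) = -11
Sum = -14

-14


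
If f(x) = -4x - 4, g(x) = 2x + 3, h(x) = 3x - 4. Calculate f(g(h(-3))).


h(-3) = -13
g(-13) = -23
f(-23) = 88

88


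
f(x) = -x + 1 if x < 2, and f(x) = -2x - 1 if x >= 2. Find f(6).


6 satisfies x >= 2
f(6) = -13

-13


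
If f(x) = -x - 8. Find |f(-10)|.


f(-10) = 2
|2| = 2

2


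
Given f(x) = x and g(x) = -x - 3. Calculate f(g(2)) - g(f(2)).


f(g(2)) = -5
g(f(2)) = -5
Difference = 0

0


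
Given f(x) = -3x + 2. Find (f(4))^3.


-1000


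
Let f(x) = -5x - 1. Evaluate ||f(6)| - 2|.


f(6) = -31
|-31| = 31
|31 - 2| = 29

29


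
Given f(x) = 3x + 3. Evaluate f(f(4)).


f(4) = 15
f(15) = 48

48


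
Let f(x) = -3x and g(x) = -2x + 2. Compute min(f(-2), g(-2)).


f(-2) = 6
g(-2) = 6
min = 6

6


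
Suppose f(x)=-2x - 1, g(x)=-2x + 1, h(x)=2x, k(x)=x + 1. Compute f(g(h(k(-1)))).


k(-1) = 0
h(0) = 0
g(0) = 1
f(1) = -3

-3


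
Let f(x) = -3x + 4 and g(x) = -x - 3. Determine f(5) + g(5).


f(5) = -11
g(5) = -8
Sum = -19

-19


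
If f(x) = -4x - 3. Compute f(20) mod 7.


1


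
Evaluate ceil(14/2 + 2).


14/2 = 7
7 + 2 = 9
ceil(9) = 9

9


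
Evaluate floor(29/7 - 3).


29/7 = 4.1429
4.1429 - 3 = 1.1429
floor(1.1429) = 1

1


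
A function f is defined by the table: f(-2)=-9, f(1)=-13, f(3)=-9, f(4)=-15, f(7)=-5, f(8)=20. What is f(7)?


Reading from the table at x = 7

-5


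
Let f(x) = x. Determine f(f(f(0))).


f(0) = 0
f(0) = 0
f(0) = 0

0


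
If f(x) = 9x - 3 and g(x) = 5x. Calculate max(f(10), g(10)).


f(10) = 87
g(10) = 50
max = 87

87


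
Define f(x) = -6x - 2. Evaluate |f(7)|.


f(7) = -44
|-44| = 44

44


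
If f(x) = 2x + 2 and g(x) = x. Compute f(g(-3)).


g(-3) = -3
f(-3) = -4

-4


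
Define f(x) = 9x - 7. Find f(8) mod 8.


f(8) = 65
65 mod 8 = 1

1


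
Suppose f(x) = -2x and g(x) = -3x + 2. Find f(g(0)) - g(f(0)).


f(g(0)) = -4
g(f(0)) = 2
Difference = -6

-6


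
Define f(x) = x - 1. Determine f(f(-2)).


-4


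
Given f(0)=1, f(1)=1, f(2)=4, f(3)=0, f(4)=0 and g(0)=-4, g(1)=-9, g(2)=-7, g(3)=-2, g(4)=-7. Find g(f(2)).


f(2) = 4
g(4) = -7

-7


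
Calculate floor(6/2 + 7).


6/2 = 3
3 + 7 = 10
floor(10) = 10

10


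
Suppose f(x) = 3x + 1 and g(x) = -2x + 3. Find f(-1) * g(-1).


-10


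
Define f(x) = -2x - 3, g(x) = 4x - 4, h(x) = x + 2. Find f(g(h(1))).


h(1) = 3
g(3) = 8
f(8) = -19

-19


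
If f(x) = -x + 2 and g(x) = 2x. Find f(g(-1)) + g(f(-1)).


f(g(-1)) = 4
g(f(-1)) = 6
Sum = 10

10


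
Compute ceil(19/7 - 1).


2


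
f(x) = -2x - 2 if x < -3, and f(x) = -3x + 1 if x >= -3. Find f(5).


5 satisfies x >= -3
f(5) = -14

-14


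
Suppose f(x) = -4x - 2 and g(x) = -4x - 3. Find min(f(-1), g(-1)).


f(-1) = 2
g(-1) = 1
min = 1

1


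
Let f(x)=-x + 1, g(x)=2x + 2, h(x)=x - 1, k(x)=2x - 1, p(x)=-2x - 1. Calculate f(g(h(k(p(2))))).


23


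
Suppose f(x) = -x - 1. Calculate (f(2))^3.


-27


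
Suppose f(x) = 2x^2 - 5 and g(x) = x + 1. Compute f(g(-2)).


g(-2) = -1
f(-1) = 2*(-1)^2 - 5 = -3

-3


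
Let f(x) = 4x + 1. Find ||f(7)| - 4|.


f(7) = 29
|29| = 29
|29 - 4| = 25

25


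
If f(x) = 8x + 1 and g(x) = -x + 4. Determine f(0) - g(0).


-3


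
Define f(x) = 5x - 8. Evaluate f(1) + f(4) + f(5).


f(1) = -3
f(4) = 12
f(5) = 17
Sum = 26

26


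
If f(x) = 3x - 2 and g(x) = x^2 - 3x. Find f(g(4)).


g(4) = 4
f(4) = 10

10


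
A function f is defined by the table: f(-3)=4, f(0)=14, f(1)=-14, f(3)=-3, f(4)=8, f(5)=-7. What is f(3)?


Reading from the table at x = 3

-3


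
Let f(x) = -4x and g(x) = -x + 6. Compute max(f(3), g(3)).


f(3) = -12
g(3) = 3
max = 3

3


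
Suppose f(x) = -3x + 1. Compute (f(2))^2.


f(2) = -5
(-5)^2 = 25

25


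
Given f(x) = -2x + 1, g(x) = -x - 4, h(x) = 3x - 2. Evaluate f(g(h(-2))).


h(-2) = -8
g(-8) = 4
f(4) = -7

-7


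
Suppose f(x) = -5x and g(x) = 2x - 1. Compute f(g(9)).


g(9) = 17
f(17) = -85

-85


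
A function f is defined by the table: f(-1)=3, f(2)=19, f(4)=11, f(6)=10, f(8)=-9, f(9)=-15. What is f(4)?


Reading from the table at x = 4

11


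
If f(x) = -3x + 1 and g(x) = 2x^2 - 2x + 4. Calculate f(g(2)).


g(2) = 8
f(8) = -23

-23


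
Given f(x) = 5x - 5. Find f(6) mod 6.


f(6) = 25
25 mod 6 = 1

1


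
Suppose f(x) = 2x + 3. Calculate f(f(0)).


9


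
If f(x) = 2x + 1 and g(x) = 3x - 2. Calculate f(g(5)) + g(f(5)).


58


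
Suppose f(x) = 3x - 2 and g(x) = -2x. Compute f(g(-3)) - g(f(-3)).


f(g(-3)) = 16
g(f(-3)) = 22
Difference = -6

-6


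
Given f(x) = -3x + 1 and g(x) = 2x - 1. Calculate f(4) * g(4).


f(4) = -11
g(4) = 7
Product = -77

-77


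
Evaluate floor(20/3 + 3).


9


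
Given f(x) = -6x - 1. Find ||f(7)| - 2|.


f(7) = -43
|-43| = 43
|43 - 2| = 41

41


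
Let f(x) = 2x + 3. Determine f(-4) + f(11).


f(-4) = -5
f(11) = 25
Sum = 20

20


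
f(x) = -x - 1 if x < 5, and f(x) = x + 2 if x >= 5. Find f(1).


1 satisfies x < 5
f(1) = -2

-2


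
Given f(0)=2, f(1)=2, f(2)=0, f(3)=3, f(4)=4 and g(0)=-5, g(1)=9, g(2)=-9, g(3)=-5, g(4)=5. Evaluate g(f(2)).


f(2) = 0
g(0) = -5

-5


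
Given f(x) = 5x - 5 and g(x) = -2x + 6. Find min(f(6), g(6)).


f(6) = 25
g(6) = -6
min = -6

-6


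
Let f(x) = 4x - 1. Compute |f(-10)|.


41


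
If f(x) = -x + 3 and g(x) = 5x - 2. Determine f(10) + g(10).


41


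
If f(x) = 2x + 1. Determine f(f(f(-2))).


f(-2) = -3
f(-3) = -5
f(-5) = -9

-9


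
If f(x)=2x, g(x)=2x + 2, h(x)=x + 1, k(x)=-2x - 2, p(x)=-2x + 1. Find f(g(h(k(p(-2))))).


p(-2) = 5
k(5) = -12
h(-12) = -11
g(-11) = -20
f(-20) = -40

-40


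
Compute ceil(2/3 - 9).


2/3 = 0.6667
0.6667 - 9 = -8.3333
ceil(-8.3333) = -8

-8


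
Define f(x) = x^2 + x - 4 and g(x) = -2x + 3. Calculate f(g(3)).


g(3) = -3
f(-3) = 1*(-3)^2 + 1*(-3) - 4 = 2

2


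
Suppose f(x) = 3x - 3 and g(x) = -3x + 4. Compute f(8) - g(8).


f(8) = 21
g(8) = -20
Difference = 41

41


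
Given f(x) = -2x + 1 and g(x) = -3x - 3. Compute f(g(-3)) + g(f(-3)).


f(g(-3)) = -11
g(f(-3)) = -24
Sum = -35

-35


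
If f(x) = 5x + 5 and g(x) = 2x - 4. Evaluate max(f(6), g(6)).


f(6) = 35
g(6) = 8
max = 35

35


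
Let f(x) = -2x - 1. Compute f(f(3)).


f(3) = -7
f(-7) = 13

13


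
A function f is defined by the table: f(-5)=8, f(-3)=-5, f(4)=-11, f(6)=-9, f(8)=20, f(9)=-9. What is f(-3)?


-5


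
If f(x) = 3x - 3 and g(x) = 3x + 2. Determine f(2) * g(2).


f(2) = 3
g(2) = 8
Product = 24

24


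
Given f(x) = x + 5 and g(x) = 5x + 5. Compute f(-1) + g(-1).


f(-1) = 4
g(-1) = 0
Sum = 4

4


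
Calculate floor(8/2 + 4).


8/2 = 4
4 + 4 = 8
floor(8) = 8

8


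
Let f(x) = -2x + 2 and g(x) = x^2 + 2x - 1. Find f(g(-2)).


4


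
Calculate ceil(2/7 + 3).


4


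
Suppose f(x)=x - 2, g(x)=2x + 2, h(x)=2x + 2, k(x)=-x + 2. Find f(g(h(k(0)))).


k(0) = 2
h(2) = 6
g(6) = 14
f(14) = 12

12


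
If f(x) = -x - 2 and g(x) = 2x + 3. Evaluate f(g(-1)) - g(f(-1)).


f(g(-1)) = -3
g(f(-1)) = 1
Difference = -4

-4


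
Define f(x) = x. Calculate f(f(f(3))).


f(3) = 3
f(3) = 3
f(3) = 3

3


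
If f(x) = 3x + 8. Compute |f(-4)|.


f(-4) = -4
|-4| = 4

4


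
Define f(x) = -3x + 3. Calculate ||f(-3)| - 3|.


f(-3) = 12
|12| = 12
|12 - 3| = 9

9


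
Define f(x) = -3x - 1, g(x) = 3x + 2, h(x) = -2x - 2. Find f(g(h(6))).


119


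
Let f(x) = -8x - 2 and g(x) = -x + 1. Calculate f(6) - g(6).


f(6) = -50
g(6) = -5
Difference = -45

-45


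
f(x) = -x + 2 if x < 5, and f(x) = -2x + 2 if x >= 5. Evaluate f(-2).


4


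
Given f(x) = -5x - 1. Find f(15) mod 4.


0


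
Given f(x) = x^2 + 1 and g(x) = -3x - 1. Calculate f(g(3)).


g(3) = -10
f(-10) = 1*(-10)^2 + 1 = 101

101


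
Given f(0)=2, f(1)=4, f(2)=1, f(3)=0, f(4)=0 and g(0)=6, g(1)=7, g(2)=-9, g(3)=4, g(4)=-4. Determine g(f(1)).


f(1) = 4
g(4) = -4

-4


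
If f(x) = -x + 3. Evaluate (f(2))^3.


f(2) = 1
(1)^3 = 1

1


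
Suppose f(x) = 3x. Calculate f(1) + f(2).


9


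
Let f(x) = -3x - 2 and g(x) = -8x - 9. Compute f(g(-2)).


g(-2) = 7
f(7) = -23

-23


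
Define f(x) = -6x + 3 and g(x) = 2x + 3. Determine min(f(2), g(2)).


-9


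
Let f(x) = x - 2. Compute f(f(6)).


f(6) = 4
f(4) = 2

2


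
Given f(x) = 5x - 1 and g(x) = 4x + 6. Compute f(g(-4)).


g(-4) = -10
f(-10) = -51

-51


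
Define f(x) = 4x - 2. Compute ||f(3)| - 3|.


7


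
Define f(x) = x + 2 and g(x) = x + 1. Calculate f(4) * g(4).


f(4) = 6
g(4) = 5
Product = 30

30


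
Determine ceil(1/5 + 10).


1/5 = 0.2
0.2 + 10 = 10.2
ceil(10.2) = 11

11


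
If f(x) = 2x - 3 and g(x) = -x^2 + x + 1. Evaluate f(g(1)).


g(1) = 1
f(1) = -1

-1


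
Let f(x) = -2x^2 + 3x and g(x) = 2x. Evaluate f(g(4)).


g(4) = 8
f(8) = (-2)*(8)^2 + 3*(8) = -104

-104


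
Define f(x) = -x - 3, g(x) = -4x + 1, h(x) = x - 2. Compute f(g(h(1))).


h(1) = -1
g(-1) = 5
f(5) = -8

-8


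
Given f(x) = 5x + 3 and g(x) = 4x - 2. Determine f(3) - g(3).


8


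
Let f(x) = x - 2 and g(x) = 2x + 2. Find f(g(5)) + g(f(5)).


f(g(5)) = 10
g(f(5)) = 8
Sum = 18

18


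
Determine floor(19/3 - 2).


19/3 = 6.3333
6.3333 - 2 = 4.3333
floor(4.3333) = 4

4


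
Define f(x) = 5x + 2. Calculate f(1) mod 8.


f(1) = 7
7 mod 8 = 7

7


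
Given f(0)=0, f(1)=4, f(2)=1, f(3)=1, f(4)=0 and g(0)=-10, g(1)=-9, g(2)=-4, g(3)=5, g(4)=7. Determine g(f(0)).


f(0) = 0
g(0) = -10

-10


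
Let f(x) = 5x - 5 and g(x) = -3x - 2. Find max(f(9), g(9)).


f(9) = 40
g(9) = -29
max = 40

40


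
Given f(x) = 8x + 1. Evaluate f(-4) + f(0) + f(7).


27


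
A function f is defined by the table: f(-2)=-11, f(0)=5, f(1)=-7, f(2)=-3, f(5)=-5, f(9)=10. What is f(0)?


Reading from the table at x = 0

5


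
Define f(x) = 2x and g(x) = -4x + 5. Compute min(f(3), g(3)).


f(3) = 6
g(3) = -7
min = -7

-7


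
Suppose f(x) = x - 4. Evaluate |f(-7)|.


f(-7) = -11
|-11| = 11

11


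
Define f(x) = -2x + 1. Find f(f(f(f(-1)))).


f(-1) = 3
f(3) = -5
f(-5) = 11
f(11) = -21

-21


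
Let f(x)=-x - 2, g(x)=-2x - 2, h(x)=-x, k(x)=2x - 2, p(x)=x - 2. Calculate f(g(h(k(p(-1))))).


p(-1) = -3
k(-3) = -8
h(-8) = 8
g(8) = -18
f(-18) = 16

16


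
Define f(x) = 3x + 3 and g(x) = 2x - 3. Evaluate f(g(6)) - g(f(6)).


-9


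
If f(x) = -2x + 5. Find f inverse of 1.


Solve -2x + 5 = 1
x = (1 - 5) / (-2) = 2

2


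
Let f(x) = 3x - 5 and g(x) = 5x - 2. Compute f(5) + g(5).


33


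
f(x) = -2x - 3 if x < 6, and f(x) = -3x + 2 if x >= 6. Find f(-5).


-5 satisfies x < 6
f(-5) = 7

7


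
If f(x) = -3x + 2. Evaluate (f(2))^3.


f(2) = -4
(-4)^3 = -64

-64


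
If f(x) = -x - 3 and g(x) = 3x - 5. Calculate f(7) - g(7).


f(7) = -10
g(7) = 16
Difference = -26

-26


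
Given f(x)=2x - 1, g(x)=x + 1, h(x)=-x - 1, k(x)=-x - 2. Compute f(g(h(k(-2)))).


k(-2) = 0
h(0) = -1
g(-1) = 0
f(0) = -1

-1


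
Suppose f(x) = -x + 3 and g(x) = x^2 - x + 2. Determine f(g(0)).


g(0) = 2
f(2) = 1

1


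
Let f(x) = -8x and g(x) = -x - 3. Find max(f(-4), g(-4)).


f(-4) = 32
g(-4) = 1
max = 32

32


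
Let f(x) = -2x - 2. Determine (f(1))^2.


16


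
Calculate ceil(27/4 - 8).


27/4 = 6.75
6.75 - 8 = -1.25
ceil(-1.25) = -1

-1


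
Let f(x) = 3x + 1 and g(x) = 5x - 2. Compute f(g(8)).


g(8) = 38
f(38) = 115

115


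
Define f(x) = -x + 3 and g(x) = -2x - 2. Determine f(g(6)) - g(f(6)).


f(g(6)) = 17
g(f(6)) = 4
Difference = 13

13


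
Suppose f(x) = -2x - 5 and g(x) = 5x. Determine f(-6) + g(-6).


f(-6) = 7
g(-6) = -30
Sum = -23

-23


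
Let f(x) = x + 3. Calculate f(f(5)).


f(5) = 8
f(8) = 11

11


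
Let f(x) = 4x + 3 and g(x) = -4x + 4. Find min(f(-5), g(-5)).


f(-5) = -17
g(-5) = 24
min = -17

-17


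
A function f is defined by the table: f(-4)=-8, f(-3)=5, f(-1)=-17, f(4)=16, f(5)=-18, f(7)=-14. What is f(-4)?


-8


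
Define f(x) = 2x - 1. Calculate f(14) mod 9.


0


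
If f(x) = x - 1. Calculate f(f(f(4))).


f(4) = 3
f(3) = 2
f(2) = 1

1


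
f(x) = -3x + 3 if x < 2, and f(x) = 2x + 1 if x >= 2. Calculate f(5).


5 satisfies x >= 2
f(5) = 11

11


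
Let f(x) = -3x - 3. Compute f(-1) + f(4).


f(-1) = 0
f(4) = -15
Sum = -15

-15


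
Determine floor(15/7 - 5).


-3


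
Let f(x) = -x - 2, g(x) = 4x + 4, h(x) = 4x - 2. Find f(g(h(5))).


h(5) = 18
g(18) = 76
f(76) = -78

-78


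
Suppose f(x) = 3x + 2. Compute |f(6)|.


f(6) = 20
|20| = 20

20


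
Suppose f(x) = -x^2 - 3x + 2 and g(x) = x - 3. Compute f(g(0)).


g(0) = -3
f(-3) = (-1)*(-3)^2 - 3*(-3) + 2 = 2

2


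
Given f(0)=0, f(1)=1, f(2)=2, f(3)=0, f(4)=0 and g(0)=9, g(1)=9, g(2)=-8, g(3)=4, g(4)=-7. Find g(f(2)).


f(2) = 2
g(2) = -8

-8


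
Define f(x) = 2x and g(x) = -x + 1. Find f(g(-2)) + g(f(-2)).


f(g(-2)) = 6
g(f(-2)) = 5
Sum = 11

11


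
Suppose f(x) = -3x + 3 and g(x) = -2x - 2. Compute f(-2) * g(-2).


18


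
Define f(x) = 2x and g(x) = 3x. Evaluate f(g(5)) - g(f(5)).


f(g(5)) = 30
g(f(5)) = 30
Difference = 0

0


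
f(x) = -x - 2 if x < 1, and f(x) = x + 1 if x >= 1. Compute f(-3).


-3 satisfies x < 1
f(-3) = 1

1


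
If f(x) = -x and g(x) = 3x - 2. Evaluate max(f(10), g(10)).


f(10) = -10
g(10) = 28
max = 28

28


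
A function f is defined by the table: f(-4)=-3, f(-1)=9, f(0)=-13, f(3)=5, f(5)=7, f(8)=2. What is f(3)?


Reading from the table at x = 3

5


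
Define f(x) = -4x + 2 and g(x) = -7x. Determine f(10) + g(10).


f(10) = -38
g(10) = -70
Sum = -108

-108


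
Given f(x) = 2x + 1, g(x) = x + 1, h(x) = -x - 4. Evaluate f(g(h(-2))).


h(-2) = -2
g(-2) = -1
f(-1) = -1

-1


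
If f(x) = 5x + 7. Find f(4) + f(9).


f(4) = 27
f(9) = 52
Sum = 79

79


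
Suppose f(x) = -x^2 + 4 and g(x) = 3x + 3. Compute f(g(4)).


g(4) = 15
f(15) = (-1)*(15)^2 + 4 = -221

-221


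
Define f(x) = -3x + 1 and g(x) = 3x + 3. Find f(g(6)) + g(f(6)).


f(g(6)) = -62
g(f(6)) = -48
Sum = -110

-110


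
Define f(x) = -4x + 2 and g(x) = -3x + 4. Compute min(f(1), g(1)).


-2


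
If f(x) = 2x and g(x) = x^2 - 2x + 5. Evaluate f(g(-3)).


g(-3) = 20
f(20) = 40

40


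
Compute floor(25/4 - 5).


25/4 = 6.25
6.25 - 5 = 1.25
floor(1.25) = 1

1


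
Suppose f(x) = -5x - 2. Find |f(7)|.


f(7) = -37
|-37| = 37

37


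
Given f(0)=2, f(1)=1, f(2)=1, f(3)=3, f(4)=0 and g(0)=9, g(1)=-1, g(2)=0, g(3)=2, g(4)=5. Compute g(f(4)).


f(4) = 0
g(0) = 9

9


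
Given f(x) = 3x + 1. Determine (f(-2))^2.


f(-2) = -5
(-5)^2 = 25

25


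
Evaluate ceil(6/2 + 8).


6/2 = 3
3 + 8 = 11
ceil(11) = 11

11


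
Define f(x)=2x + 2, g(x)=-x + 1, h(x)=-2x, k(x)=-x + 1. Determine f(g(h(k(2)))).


k(2) = -1
h(-1) = 2
g(2) = -1
f(-1) = 0

0


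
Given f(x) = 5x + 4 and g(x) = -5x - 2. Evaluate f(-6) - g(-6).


f(-6) = -26
g(-6) = 28
Difference = -54

-54


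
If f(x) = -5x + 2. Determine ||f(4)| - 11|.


7


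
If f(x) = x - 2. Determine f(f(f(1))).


-5


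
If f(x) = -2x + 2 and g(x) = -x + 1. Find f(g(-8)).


g(-8) = 9
f(9) = -16

-16


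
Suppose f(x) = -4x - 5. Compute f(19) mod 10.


9


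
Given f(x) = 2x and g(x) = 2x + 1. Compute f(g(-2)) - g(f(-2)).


f(g(-2)) = -6
g(f(-2)) = -7
Difference = 1

1


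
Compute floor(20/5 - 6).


20/5 = 4
4 - 6 = -2
floor(-2) = -2

-2


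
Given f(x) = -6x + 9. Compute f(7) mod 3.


f(7) = -33
-33 mod 3 = 0

0


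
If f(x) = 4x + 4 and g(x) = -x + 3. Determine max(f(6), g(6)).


28


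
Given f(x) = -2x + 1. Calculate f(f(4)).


f(4) = -7
f(-7) = 15

15


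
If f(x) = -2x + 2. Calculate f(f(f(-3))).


f(-3) = 8
f(8) = -14
f(-14) = 30

30


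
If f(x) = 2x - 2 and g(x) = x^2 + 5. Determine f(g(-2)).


g(-2) = 9
f(9) = 16

16


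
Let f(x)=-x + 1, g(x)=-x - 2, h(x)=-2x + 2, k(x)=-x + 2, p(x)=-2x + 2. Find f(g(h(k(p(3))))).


-7


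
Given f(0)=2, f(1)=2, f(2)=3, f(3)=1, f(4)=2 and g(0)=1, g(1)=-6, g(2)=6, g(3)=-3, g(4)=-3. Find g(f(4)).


f(4) = 2
g(2) = 6

6


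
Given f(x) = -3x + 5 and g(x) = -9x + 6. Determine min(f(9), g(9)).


-75


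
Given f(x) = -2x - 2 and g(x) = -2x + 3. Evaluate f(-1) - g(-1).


-5


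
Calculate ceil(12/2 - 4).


2


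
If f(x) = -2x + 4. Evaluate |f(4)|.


f(4) = -4
|-4| = 4

4


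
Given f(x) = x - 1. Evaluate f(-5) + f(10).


f(-5) = -6
f(10) = 9
Sum = 3

3


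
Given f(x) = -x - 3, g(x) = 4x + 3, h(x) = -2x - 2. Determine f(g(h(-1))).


-6


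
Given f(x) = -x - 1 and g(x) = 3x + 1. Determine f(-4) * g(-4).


-33


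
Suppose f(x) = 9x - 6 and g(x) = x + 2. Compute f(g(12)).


g(12) = 14
f(14) = 120

120


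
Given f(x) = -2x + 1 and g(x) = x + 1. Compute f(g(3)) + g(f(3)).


f(g(3)) = -7
g(f(3)) = -4
Sum = -11

-11


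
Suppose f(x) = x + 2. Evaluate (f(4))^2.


f(4) = 6
(6)^2 = 36

36


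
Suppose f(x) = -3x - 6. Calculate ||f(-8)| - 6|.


f(-8) = 18
|18| = 18
|18 - 6| = 12

12


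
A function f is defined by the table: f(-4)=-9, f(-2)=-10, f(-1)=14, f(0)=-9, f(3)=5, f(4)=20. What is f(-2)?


Reading from the table at x = -2

-10


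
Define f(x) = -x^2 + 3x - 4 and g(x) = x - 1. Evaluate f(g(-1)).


g(-1) = -2
f(-2) = (-1)*(-2)^2 + 3*(-2) - 4 = -14

-14


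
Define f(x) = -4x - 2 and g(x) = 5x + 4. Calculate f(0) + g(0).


f(0) = -2
g(0) = 4
Sum = 2

2
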